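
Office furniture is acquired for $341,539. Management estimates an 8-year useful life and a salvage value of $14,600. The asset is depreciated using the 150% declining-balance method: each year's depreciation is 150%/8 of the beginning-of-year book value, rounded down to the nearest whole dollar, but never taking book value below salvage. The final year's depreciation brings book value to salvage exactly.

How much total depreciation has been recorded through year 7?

$261,700

Depreciable base = $341,539 − $14,600 = $326,939.
Year 1: ⌊$341,539 × 150%/8⌋ = $64,038. Book value $277,501.
Year 2: ⌊$277,501 × 150%/8⌋ = $52,031. Book value $225,470.
Year 3: ⌊$225,470 × 150%/8⌋ = $42,275. Book value $183,195.
Year 4: ⌊$183,195 × 150%/8⌋ = $34,349. Book value $148,846.
Year 5: ⌊$148,846 × 150%/8⌋ = $27,908. Book value $120,938.
Year 6: ⌊$120,938 × 150%/8⌋ = $22,675. Book value $98,263.
Year 7: ⌊$98,263 × 150%/8⌋ = $18,424. Book value $79,839.
Accumulated through year 7 = $341,539 − $79,839 = $261,700.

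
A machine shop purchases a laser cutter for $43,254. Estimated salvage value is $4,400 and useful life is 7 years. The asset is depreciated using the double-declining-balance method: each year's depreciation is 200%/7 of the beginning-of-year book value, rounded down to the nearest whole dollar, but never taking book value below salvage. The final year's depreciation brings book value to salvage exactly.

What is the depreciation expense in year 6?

$2,298

Depreciable base = $43,254 − $4,400 = $38,854.
Year 1: ⌊$43,254 × 200%/7⌋ = $12,358. Book value $30,896.
Year 2: ⌊$30,896 × 200%/7⌋ = $8,827. Book value $22,069.
Year 3: ⌊$22,069 × 200%/7⌋ = $6,305. Book value $15,764.
Year 4: ⌊$15,764 × 200%/7⌋ = $4,504. Book value $11,260.
Year 5: ⌊$11,260 × 200%/7⌋ = $3,217. Book value $8,043.
Year 6: ⌊$8,043 × 200%/7⌋ = $2,298. Book value $5,745.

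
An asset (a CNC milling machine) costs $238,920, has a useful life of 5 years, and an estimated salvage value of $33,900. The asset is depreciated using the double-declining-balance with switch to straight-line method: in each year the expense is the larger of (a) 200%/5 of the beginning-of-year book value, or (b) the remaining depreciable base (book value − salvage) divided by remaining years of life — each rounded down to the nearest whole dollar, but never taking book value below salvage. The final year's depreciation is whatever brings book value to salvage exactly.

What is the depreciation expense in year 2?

Depreciable base = $238,920 − $33,900 = $205,020.
Year 1: DB = ⌊$238,920 × 200%/5⌋ = $95,568; SL = ⌊$205,020/5⌋ = $41,004 → take DB $95,568. Book value $143,352.
Year 2: DB = ⌊$143,352 × 200%/5⌋ = $57,340; SL = ⌊$109,452/4⌋ = $27,363 → take DB $57,340. Book value $86,012.

$57,340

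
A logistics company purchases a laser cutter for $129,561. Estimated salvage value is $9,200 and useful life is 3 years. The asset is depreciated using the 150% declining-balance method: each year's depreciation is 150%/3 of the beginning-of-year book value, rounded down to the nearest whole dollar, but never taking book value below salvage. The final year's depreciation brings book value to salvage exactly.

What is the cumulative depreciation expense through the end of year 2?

Depreciable base = $129,561 − $9,200 = $120,361.
Year 1: ⌊$129,561 × 150%/3⌋ = $64,780. Book value $64,781.
Year 2: ⌊$64,781 × 150%/3⌋ = $32,390. Book value $32,391.
Accumulated through year 2 = $129,561 − $32,391 = $97,170.

$97,170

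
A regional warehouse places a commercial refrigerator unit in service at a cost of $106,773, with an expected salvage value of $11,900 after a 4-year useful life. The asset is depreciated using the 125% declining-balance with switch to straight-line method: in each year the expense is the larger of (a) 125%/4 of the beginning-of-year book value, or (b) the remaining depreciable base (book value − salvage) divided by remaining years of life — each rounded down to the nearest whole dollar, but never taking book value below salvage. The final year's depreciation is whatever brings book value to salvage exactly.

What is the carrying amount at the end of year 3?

Depreciable base = $106,773 − $11,900 = $94,873.
Year 1: DB = ⌊$106,773 × 125%/4⌋ = $33,366; SL = ⌊$94,873/4⌋ = $23,718 → take DB $33,366. Book value $73,407.
Year 2: DB = ⌊$73,407 × 125%/4⌋ = $22,939; SL = ⌊$61,507/3⌋ = $20,502 → take DB $22,939. Book value $50,468.
Year 3: DB = ⌊$50,468 × 125%/4⌋ = $15,771; SL = ⌊$38,568/2⌋ = $19,284 → take SL $19,284. Book value $31,184.

$31,184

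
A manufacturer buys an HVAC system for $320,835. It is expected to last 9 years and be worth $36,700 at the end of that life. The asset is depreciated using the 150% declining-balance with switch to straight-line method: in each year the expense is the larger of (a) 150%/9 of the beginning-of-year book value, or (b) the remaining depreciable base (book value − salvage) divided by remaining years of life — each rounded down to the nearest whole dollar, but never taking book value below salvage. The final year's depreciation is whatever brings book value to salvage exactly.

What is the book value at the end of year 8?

$59,760

Depreciable base = $320,835 − $36,700 = $284,135.
Year 1: DB = ⌊$320,835 × 150%/9⌋ = $53,472; SL = ⌊$284,135/9⌋ = $31,570 → take DB $53,472. Book value $267,363.
Year 2: DB = ⌊$267,363 × 150%/9⌋ = $44,560; SL = ⌊$230,663/8⌋ = $28,832 → take DB $44,560. Book value $222,803.
Year 3: DB = ⌊$222,803 × 150%/9⌋ = $37,133; SL = ⌊$186,103/7⌋ = $26,586 → take DB $37,133. Book value $185,670.
Year 4: DB = ⌊$185,670 × 150%/9⌋ = $30,945; SL = ⌊$148,970/6⌋ = $24,828 → take DB $30,945. Book value $154,725.
Year 5: DB = ⌊$154,725 × 150%/9⌋ = $25,787; SL = ⌊$118,025/5⌋ = $23,605 → take DB $25,787. Book value $128,938.
Year 6: DB = ⌊$128,938 × 150%/9⌋ = $21,489; SL = ⌊$92,238/4⌋ = $23,059 → take SL $23,059. Book value $105,879.
Year 7: DB = ⌊$105,879 × 150%/9⌋ = $17,646; SL = ⌊$69,179/3⌋ = $23,059 → take SL $23,059. Book value $82,820.
Year 8: DB = ⌊$82,820 × 150%/9⌋ = $13,803; SL = ⌊$46,120/2⌋ = $23,060 → take SL $23,060. Book value $59,760.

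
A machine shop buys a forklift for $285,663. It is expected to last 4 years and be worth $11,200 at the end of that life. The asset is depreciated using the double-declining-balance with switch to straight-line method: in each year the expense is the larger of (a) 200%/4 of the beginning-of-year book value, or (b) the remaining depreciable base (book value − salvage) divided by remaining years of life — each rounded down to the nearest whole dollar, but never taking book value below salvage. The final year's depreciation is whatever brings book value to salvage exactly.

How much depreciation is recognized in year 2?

Depreciable base = $285,663 − $11,200 = $274,463.
Year 1: DB = ⌊$285,663 × 200%/4⌋ = $142,831; SL = ⌊$274,463/4⌋ = $68,615 → take DB $142,831. Book value $142,832.
Year 2: DB = ⌊$142,832 × 200%/4⌋ = $71,416; SL = ⌊$131,632/3⌋ = $43,877 → take DB $71,416. Book value $71,416.

$71,416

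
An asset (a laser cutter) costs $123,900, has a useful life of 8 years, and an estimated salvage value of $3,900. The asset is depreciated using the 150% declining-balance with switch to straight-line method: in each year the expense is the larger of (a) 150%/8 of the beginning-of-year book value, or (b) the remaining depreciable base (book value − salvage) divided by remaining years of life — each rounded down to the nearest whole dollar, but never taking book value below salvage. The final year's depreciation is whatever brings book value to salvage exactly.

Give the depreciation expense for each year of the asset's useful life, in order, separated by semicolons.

Depreciable base = $123,900 − $3,900 = $120,000.
Year 1: DB = ⌊$123,900 × 150%/8⌋ = $23,231; SL = ⌊$120,000/8⌋ = $15,000 → take DB $23,231. Book value $100,669.
Year 2: DB = ⌊$100,669 × 150%/8⌋ = $18,875; SL = ⌊$96,769/7⌋ = $13,824 → take DB $18,875. Book value $81,794.
Year 3: DB = ⌊$81,794 × 150%/8⌋ = $15,336; SL = ⌊$77,894/6⌋ = $12,982 → take DB $15,336. Book value $66,458.
Year 4: DB = ⌊$66,458 × 150%/8⌋ = $12,460; SL = ⌊$62,558/5⌋ = $12,511 → take SL $12,511. Book value $53,947.
Year 5: DB = ⌊$53,947 × 150%/8⌋ = $10,115; SL = ⌊$50,047/4⌋ = $12,511 → take SL $12,511. Book value $41,436.
Year 6: DB = ⌊$41,436 × 150%/8⌋ = $7,769; SL = ⌊$37,536/3⌋ = $12,512 → take SL $12,512. Book value $28,924.
Year 7: DB = ⌊$28,924 × 150%/8⌋ = $5,423; SL = ⌊$25,024/2⌋ = $12,512 → take SL $12,512. Book value $16,412.
Year 8 (final): $16,412 − $3,900 = $12,512. Book value $3,900.

$23,231; $18,875; $15,336; $12,511; $12,511; $12,512; $12,512; $12,512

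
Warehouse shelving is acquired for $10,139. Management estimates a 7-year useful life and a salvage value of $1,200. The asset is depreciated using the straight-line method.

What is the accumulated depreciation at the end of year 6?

$7,662

Depreciable base = $10,139 − $1,200 = $8,939.
Annual expense = $8,939 / 7 = $1,277.
End of year 1: book value $8,862.
End of year 2: book value $7,585.
End of year 3: book value $6,308.
End of year 4: book value $5,031.
End of year 5: book value $3,754.
End of year 6: book value $2,477.
Accumulated through year 6 = $10,139 − $2,477 = $7,662.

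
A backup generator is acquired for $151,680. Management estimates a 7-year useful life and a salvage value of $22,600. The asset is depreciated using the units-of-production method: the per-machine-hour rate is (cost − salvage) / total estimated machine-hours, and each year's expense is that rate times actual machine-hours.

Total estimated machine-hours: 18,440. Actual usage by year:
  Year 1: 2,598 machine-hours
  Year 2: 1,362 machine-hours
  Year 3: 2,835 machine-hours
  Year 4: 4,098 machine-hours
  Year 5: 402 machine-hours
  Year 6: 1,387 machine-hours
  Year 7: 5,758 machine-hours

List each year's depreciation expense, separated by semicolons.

Depreciable base = $151,680 − $22,600 = $129,080.
Rate = $129,080 / 18,440 machine-hours = $7 per machine-hour.
Year 1: 2,598 × $7 = $18,186. Book value $133,494.
Year 2: 1,362 × $7 = $9,534. Book value $123,960.
Year 3: 2,835 × $7 = $19,845. Book value $104,115.
Year 4: 4,098 × $7 = $28,686. Book value $75,429.
Year 5: 402 × $7 = $2,814. Book value $72,615.
Year 6: 1,387 × $7 = $9,709. Book value $62,906.
Year 7: 5,758 × $7 = $40,306. Book value $22,600.

$18,186; $9,534; $19,845; $28,686; $2,814; $9,709; $40,306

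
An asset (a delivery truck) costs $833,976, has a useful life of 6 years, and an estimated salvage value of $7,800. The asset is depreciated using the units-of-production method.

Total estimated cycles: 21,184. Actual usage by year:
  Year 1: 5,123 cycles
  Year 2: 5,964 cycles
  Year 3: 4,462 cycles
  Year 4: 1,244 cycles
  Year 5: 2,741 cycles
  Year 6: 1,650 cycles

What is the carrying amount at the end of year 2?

Depreciable base = $833,976 − $7,800 = $826,176.
Rate = $826,176 / 21,184 cycles = $39 per cycle.
Year 1: 5,123 × $39 = $199,797. Book value $634,179.
Year 2: 5,964 × $39 = $232,596. Book value $401,583.

$401,583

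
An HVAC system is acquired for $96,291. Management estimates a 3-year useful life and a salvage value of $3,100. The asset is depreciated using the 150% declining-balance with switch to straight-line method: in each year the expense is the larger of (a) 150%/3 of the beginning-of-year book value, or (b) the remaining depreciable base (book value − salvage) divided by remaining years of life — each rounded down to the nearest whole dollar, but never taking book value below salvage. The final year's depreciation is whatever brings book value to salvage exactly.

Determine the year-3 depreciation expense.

Depreciable base = $96,291 − $3,100 = $93,191.
Year 1: DB = ⌊$96,291 × 150%/3⌋ = $48,145; SL = ⌊$93,191/3⌋ = $31,063 → take DB $48,145. Book value $48,146.
Year 2: DB = ⌊$48,146 × 150%/3⌋ = $24,073; SL = ⌊$45,046/2⌋ = $22,523 → take DB $24,073. Book value $24,073.
Year 3 (final): $24,073 − $3,100 = $20,973. Book value $3,100.

$20,973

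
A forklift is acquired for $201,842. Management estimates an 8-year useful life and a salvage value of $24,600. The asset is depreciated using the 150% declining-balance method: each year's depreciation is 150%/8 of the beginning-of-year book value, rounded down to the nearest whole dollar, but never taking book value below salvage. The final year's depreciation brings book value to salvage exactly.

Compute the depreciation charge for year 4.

$20,299

Depreciable base = $201,842 − $24,600 = $177,242.
Year 1: ⌊$201,842 × 150%/8⌋ = $37,845. Book value $163,997.
Year 2: ⌊$163,997 × 150%/8⌋ = $30,749. Book value $133,248.
Year 3: ⌊$133,248 × 150%/8⌋ = $24,984. Book value $108,264.
Year 4: ⌊$108,264 × 150%/8⌋ = $20,299. Book value $87,965.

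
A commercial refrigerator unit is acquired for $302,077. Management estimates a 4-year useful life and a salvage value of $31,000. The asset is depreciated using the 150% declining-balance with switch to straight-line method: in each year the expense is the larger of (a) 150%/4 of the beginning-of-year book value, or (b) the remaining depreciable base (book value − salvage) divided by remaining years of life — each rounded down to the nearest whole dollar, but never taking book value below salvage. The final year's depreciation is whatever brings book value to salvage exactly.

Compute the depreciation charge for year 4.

$42,750

Depreciable base = $302,077 − $31,000 = $271,077.
Year 1: DB = ⌊$302,077 × 150%/4⌋ = $113,278; SL = ⌊$271,077/4⌋ = $67,769 → take DB $113,278. Book value $188,799.
Year 2: DB = ⌊$188,799 × 150%/4⌋ = $70,799; SL = ⌊$157,799/3⌋ = $52,599 → take DB $70,799. Book value $118,000.
Year 3: DB = ⌊$118,000 × 150%/4⌋ = $44,250; SL = ⌊$87,000/2⌋ = $43,500 → take DB $44,250. Book value $73,750.
Year 4 (final): $73,750 − $31,000 = $42,750. Book value $31,000.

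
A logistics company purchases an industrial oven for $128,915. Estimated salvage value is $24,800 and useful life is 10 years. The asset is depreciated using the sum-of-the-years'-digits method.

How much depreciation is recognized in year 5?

Depreciable base = $128,915 − $24,800 = $104,115.
Sum of the years' digits = 10+9+8+7+6+5+4+3+2+1 = 55.
Year 1: $104,115 × 10/55 = $18,930. Book value $109,985.
Year 2: $104,115 × 9/55 = $17,037. Book value $92,948.
Year 3: $104,115 × 8/55 = $15,144. Book value $77,804.
Year 4: $104,115 × 7/55 = $13,251. Book value $64,553.
Year 5: $104,115 × 6/55 = $11,358. Book value $53,195.

$11,358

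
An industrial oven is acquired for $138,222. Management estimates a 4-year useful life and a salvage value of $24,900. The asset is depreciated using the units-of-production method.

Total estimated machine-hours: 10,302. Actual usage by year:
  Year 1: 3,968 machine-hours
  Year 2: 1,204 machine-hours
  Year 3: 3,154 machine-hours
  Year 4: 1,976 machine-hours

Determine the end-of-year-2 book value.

$81,330

Depreciable base = $138,222 − $24,900 = $113,322.
Rate = $113,322 / 10,302 machine-hours = $11 per machine-hour.
Year 1: 3,968 × $11 = $43,648. Book value $94,574.
Year 2: 1,204 × $11 = $13,244. Book value $81,330.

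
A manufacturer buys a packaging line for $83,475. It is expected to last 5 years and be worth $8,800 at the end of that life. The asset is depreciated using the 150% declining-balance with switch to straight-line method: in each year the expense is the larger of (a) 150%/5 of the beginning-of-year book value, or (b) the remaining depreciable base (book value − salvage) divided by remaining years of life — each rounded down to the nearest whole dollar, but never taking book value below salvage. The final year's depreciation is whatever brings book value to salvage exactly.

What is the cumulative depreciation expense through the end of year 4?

Depreciable base = $83,475 − $8,800 = $74,675.
Year 1: DB = ⌊$83,475 × 150%/5⌋ = $25,042; SL = ⌊$74,675/5⌋ = $14,935 → take DB $25,042. Book value $58,433.
Year 2: DB = ⌊$58,433 × 150%/5⌋ = $17,529; SL = ⌊$49,633/4⌋ = $12,408 → take DB $17,529. Book value $40,904.
Year 3: DB = ⌊$40,904 × 150%/5⌋ = $12,271; SL = ⌊$32,104/3⌋ = $10,701 → take DB $12,271. Book value $28,633.
Year 4: DB = ⌊$28,633 × 150%/5⌋ = $8,589; SL = ⌊$19,833/2⌋ = $9,916 → take SL $9,916. Book value $18,717.
Accumulated through year 4 = $83,475 − $18,717 = $64,758.

$64,758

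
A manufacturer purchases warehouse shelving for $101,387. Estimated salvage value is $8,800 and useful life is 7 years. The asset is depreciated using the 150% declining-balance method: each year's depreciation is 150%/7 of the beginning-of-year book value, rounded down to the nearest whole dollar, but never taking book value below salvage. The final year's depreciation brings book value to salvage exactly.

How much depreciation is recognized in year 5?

Depreciable base = $101,387 − $8,800 = $92,587.
Year 1: ⌊$101,387 × 150%/7⌋ = $21,725. Book value $79,662.
Year 2: ⌊$79,662 × 150%/7⌋ = $17,070. Book value $62,592.
Year 3: ⌊$62,592 × 150%/7⌋ = $13,412. Book value $49,180.
Year 4: ⌊$49,180 × 150%/7⌋ = $10,538. Book value $38,642.
Year 5: ⌊$38,642 × 150%/7⌋ = $8,280. Book value $30,362.

$8,280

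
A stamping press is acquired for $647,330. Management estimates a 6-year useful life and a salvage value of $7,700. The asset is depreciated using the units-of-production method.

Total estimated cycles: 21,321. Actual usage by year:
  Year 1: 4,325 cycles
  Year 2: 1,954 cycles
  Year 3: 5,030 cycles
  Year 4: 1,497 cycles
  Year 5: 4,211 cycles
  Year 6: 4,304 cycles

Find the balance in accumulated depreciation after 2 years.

$188,370

Depreciable base = $647,330 − $7,700 = $639,630.
Rate = $639,630 / 21,321 cycles = $30 per cycle.
Year 1: 4,325 × $30 = $129,750. Book value $517,580.
Year 2: 1,954 × $30 = $58,620. Book value $458,960.
Accumulated through year 2 = $647,330 − $458,960 = $188,370.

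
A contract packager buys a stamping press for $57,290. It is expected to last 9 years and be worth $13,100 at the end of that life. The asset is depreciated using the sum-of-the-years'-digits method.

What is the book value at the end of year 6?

$18,992

Depreciable base = $57,290 − $13,100 = $44,190.
Sum of the years' digits = 9+8+7+6+5+4+3+2+1 = 45.
Year 1: $44,190 × 9/45 = $8,838. Book value $48,452.
Year 2: $44,190 × 8/45 = $7,856. Book value $40,596.
Year 3: $44,190 × 7/45 = $6,874. Book value $33,722.
Year 4: $44,190 × 6/45 = $5,892. Book value $27,830.
Year 5: $44,190 × 5/45 = $4,910. Book value $22,920.
Year 6: $44,190 × 4/45 = $3,928. Book value $18,992.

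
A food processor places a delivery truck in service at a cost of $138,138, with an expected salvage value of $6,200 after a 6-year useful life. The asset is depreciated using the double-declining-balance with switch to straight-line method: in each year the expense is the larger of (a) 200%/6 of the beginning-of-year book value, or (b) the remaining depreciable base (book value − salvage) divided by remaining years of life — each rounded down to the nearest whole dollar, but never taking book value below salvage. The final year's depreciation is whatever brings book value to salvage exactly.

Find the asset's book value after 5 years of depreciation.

Depreciable base = $138,138 − $6,200 = $131,938.
Year 1: DB = ⌊$138,138 × 200%/6⌋ = $46,046; SL = ⌊$131,938/6⌋ = $21,989 → take DB $46,046. Book value $92,092.
Year 2: DB = ⌊$92,092 × 200%/6⌋ = $30,697; SL = ⌊$85,892/5⌋ = $17,178 → take DB $30,697. Book value $61,395.
Year 3: DB = ⌊$61,395 × 200%/6⌋ = $20,465; SL = ⌊$55,195/4⌋ = $13,798 → take DB $20,465. Book value $40,930.
Year 4: DB = ⌊$40,930 × 200%/6⌋ = $13,643; SL = ⌊$34,730/3⌋ = $11,576 → take DB $13,643. Book value $27,287.
Year 5: DB = ⌊$27,287 × 200%/6⌋ = $9,095; SL = ⌊$21,087/2⌋ = $10,543 → take SL $10,543. Book value $16,744.

$16,744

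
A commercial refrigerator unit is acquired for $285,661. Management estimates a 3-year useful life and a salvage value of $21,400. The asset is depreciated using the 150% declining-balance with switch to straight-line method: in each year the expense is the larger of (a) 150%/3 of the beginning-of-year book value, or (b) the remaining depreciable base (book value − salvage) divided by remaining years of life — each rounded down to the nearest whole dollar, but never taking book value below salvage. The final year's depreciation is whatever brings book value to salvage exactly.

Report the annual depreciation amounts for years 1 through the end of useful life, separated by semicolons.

$142,830; $71,415; $50,016

Depreciable base = $285,661 − $21,400 = $264,261.
Year 1: DB = ⌊$285,661 × 150%/3⌋ = $142,830; SL = ⌊$264,261/3⌋ = $88,087 → take DB $142,830. Book value $142,831.
Year 2: DB = ⌊$142,831 × 150%/3⌋ = $71,415; SL = ⌊$121,431/2⌋ = $60,715 → take DB $71,415. Book value $71,416.
Year 3 (final): $71,416 − $21,400 = $50,016. Book value $21,400.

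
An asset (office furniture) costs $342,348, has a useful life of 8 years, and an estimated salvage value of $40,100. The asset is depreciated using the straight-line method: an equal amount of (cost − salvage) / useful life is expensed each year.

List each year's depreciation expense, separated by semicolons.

$37,781; $37,781; $37,781; $37,781; $37,781; $37,781; $37,781; $37,781

Depreciable base = $342,348 − $40,100 = $302,248.
Annual expense = $302,248 / 8 = $37,781.
End of year 1: book value $304,567.
End of year 2: book value $266,786.
End of year 3: book value $229,005.
End of year 4: book value $191,224.
End of year 5: book value $153,443.
End of year 6: book value $115,662.
End of year 7: book value $77,881.
End of year 8: book value $40,100.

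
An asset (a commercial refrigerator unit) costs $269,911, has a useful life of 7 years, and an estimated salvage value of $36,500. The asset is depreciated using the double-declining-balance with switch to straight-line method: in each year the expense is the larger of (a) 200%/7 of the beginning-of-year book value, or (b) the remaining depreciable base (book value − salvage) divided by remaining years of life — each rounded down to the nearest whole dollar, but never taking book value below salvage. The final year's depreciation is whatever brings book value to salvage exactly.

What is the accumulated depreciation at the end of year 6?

Depreciable base = $269,911 − $36,500 = $233,411.
Year 1: DB = ⌊$269,911 × 200%/7⌋ = $77,117; SL = ⌊$233,411/7⌋ = $33,344 → take DB $77,117. Book value $192,794.
Year 2: DB = ⌊$192,794 × 200%/7⌋ = $55,084; SL = ⌊$156,294/6⌋ = $26,049 → take DB $55,084. Book value $137,710.
Year 3: DB = ⌊$137,710 × 200%/7⌋ = $39,345; SL = ⌊$101,210/5⌋ = $20,242 → take DB $39,345. Book value $98,365.
Year 4: DB = ⌊$98,365 × 200%/7⌋ = $28,104; SL = ⌊$61,865/4⌋ = $15,466 → take DB $28,104. Book value $70,261.
Year 5: DB = ⌊$70,261 × 200%/7⌋ = $20,074; SL = ⌊$33,761/3⌋ = $11,253 → take DB $20,074. Book value $50,187.
Year 6: DB = ⌊$50,187 × 200%/7⌋ = $14,339; SL = ⌊$13,687/2⌋ = $6,843 → take DB $14,339, capped at $13,687. Book value $36,500.
Accumulated through year 6 = $269,911 − $36,500 = $233,411.

$233,411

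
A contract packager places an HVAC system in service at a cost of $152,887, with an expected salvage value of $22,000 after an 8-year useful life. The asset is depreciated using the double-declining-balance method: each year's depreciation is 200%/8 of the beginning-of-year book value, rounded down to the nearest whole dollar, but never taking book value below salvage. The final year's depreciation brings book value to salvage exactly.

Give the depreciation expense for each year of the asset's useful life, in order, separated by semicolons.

$38,221; $28,666; $21,500; $16,125; $12,093; $9,070; $5,212; $0

Depreciable base = $152,887 − $22,000 = $130,887.
Year 1: ⌊$152,887 × 200%/8⌋ = $38,221. Book value $114,666.
Year 2: ⌊$114,666 × 200%/8⌋ = $28,666. Book value $86,000.
Year 3: ⌊$86,000 × 200%/8⌋ = $21,500. Book value $64,500.
Year 4: ⌊$64,500 × 200%/8⌋ = $16,125. Book value $48,375.
Year 5: ⌊$48,375 × 200%/8⌋ = $12,093. Book value $36,282.
Year 6: ⌊$36,282 × 200%/8⌋ = $9,070. Book value $27,212.
Year 7: ⌊$27,212 × 200%/8⌋ = $6,803, capped at $5,212. Book value $22,000.
Year 8 (final): $22,000 − $22,000 = $0. Book value $22,000.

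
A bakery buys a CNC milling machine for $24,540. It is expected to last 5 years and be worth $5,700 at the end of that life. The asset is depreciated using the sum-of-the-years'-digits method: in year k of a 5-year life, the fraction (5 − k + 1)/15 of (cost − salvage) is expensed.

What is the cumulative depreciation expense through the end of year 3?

Depreciable base = $24,540 − $5,700 = $18,840.
Sum of the years' digits = 5+4+3+2+1 = 15.
Year 1: $18,840 × 5/15 = $6,280. Book value $18,260.
Year 2: $18,840 × 4/15 = $5,024. Book value $13,236.
Year 3: $18,840 × 3/15 = $3,768. Book value $9,468.
Accumulated through year 3 = $24,540 − $9,468 = $15,072.

$15,072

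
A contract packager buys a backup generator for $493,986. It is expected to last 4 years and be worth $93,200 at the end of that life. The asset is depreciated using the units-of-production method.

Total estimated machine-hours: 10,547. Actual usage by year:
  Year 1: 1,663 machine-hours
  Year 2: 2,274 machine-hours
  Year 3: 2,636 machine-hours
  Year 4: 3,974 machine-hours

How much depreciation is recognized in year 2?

Depreciable base = $493,986 − $93,200 = $400,786.
Rate = $400,786 / 10,547 machine-hours = $38 per machine-hour.
Year 1: 1,663 × $38 = $63,194. Book value $430,792.
Year 2: 2,274 × $38 = $86,412. Book value $344,380.

$86,412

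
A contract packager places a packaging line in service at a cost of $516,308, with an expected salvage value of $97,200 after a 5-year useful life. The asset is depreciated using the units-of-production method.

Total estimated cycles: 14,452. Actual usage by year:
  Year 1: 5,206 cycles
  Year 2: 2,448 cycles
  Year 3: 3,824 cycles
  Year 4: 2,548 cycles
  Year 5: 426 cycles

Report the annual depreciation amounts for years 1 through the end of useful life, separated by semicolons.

Depreciable base = $516,308 − $97,200 = $419,108.
Rate = $419,108 / 14,452 cycles = $29 per cycle.
Year 1: 5,206 × $29 = $150,974. Book value $365,334.
Year 2: 2,448 × $29 = $70,992. Book value $294,342.
Year 3: 3,824 × $29 = $110,896. Book value $183,446.
Year 4: 2,548 × $29 = $73,892. Book value $109,554.
Year 5: 426 × $29 = $12,354. Book value $97,200.

$150,974; $70,992; $110,896; $73,892; $12,354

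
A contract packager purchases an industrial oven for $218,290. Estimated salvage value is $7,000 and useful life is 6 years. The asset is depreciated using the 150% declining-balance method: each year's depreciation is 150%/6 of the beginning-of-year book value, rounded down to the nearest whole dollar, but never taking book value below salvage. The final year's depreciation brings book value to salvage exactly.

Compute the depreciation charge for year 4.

Depreciable base = $218,290 − $7,000 = $211,290.
Year 1: ⌊$218,290 × 150%/6⌋ = $54,572. Book value $163,718.
Year 2: ⌊$163,718 × 150%/6⌋ = $40,929. Book value $122,789.
Year 3: ⌊$122,789 × 150%/6⌋ = $30,697. Book value $92,092.
Year 4: ⌊$92,092 × 150%/6⌋ = $23,023. Book value $69,069.

$23,023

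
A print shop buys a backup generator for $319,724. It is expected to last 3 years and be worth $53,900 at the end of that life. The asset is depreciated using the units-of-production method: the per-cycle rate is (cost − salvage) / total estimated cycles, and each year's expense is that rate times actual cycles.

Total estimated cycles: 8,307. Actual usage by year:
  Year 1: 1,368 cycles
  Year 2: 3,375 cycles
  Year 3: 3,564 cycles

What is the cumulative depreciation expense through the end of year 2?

Depreciable base = $319,724 − $53,900 = $265,824.
Rate = $265,824 / 8,307 cycles = $32 per cycle.
Year 1: 1,368 × $32 = $43,776. Book value $275,948.
Year 2: 3,375 × $32 = $108,000. Book value $167,948.
Accumulated through year 2 = $319,724 − $167,948 = $151,776.

$151,776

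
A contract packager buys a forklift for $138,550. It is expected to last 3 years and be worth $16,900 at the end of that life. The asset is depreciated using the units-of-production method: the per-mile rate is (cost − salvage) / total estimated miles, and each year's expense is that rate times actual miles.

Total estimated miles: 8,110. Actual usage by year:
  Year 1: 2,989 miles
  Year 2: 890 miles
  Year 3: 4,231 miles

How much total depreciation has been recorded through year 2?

$58,185

Depreciable base = $138,550 − $16,900 = $121,650.
Rate = $121,650 / 8,110 miles = $15 per mile.
Year 1: 2,989 × $15 = $44,835. Book value $93,715.
Year 2: 890 × $15 = $13,350. Book value $80,365.
Accumulated through year 2 = $138,550 − $80,365 = $58,185.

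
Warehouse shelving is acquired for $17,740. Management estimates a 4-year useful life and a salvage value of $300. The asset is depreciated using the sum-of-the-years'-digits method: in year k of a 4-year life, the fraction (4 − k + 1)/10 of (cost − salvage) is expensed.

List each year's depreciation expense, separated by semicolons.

Depreciable base = $17,740 − $300 = $17,440.
Sum of the years' digits = 4+3+2+1 = 10.
Year 1: $17,440 × 4/10 = $6,976. Book value $10,764.
Year 2: $17,440 × 3/10 = $5,232. Book value $5,532.
Year 3: $17,440 × 2/10 = $3,488. Book value $2,044.
Year 4: $17,440 × 1/10 = $1,744. Book value $300.

$6,976; $5,232; $3,488; $1,744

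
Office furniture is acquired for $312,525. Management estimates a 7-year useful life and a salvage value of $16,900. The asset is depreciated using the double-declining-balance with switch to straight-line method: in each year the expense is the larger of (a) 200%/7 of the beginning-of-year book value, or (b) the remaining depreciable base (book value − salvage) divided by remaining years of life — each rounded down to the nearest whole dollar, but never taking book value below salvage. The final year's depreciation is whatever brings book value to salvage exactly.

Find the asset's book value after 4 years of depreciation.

$81,354

Depreciable base = $312,525 − $16,900 = $295,625.
Year 1: DB = ⌊$312,525 × 200%/7⌋ = $89,292; SL = ⌊$295,625/7⌋ = $42,232 → take DB $89,292. Book value $223,233.
Year 2: DB = ⌊$223,233 × 200%/7⌋ = $63,780; SL = ⌊$206,333/6⌋ = $34,388 → take DB $63,780. Book value $159,453.
Year 3: DB = ⌊$159,453 × 200%/7⌋ = $45,558; SL = ⌊$142,553/5⌋ = $28,510 → take DB $45,558. Book value $113,895.
Year 4: DB = ⌊$113,895 × 200%/7⌋ = $32,541; SL = ⌊$96,995/4⌋ = $24,248 → take DB $32,541. Book value $81,354.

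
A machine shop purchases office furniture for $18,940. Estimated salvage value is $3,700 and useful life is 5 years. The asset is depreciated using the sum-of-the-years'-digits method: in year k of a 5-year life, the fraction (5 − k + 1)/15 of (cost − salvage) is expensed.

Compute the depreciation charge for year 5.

$1,016

Depreciable base = $18,940 − $3,700 = $15,240.
Sum of the years' digits = 5+4+3+2+1 = 15.
Year 1: $15,240 × 5/15 = $5,080. Book value $13,860.
Year 2: $15,240 × 4/15 = $4,064. Book value $9,796.
Year 3: $15,240 × 3/15 = $3,048. Book value $6,748.
Year 4: $15,240 × 2/15 = $2,032. Book value $4,716.
Year 5: $15,240 × 1/15 = $1,016. Book value $3,700.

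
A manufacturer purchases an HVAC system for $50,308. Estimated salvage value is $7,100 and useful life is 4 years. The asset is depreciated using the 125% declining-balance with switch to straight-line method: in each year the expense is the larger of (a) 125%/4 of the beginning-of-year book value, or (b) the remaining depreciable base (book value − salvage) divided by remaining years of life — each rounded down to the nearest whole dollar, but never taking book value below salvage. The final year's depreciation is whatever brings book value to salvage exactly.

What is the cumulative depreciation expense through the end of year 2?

$26,529

Depreciable base = $50,308 − $7,100 = $43,208.
Year 1: DB = ⌊$50,308 × 125%/4⌋ = $15,721; SL = ⌊$43,208/4⌋ = $10,802 → take DB $15,721. Book value $34,587.
Year 2: DB = ⌊$34,587 × 125%/4⌋ = $10,808; SL = ⌊$27,487/3⌋ = $9,162 → take DB $10,808. Book value $23,779.
Accumulated through year 2 = $50,308 − $23,779 = $26,529.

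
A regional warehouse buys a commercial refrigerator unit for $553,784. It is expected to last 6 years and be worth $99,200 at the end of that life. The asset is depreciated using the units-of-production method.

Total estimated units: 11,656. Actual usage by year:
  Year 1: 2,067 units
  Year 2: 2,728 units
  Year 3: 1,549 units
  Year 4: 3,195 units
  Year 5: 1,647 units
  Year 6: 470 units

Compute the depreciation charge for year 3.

Depreciable base = $553,784 − $99,200 = $454,584.
Rate = $454,584 / 11,656 units = $39 per unit.
Year 1: 2,067 × $39 = $80,613. Book value $473,171.
Year 2: 2,728 × $39 = $106,392. Book value $366,779.
Year 3: 1,549 × $39 = $60,411. Book value $306,368.

$60,411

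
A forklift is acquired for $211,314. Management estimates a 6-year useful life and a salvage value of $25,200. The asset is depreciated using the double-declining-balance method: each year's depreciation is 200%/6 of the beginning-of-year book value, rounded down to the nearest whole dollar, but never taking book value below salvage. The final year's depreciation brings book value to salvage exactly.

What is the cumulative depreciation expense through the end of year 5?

Depreciable base = $211,314 − $25,200 = $186,114.
Year 1: ⌊$211,314 × 200%/6⌋ = $70,438. Book value $140,876.
Year 2: ⌊$140,876 × 200%/6⌋ = $46,958. Book value $93,918.
Year 3: ⌊$93,918 × 200%/6⌋ = $31,306. Book value $62,612.
Year 4: ⌊$62,612 × 200%/6⌋ = $20,870. Book value $41,742.
Year 5: ⌊$41,742 × 200%/6⌋ = $13,914. Book value $27,828.
Accumulated through year 5 = $211,314 − $27,828 = $183,486.

$183,486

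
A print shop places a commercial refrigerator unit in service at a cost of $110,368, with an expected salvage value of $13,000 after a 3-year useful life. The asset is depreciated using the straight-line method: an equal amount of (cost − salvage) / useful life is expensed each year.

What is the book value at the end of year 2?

$45,456

Depreciable base = $110,368 − $13,000 = $97,368.
Annual expense = $97,368 / 3 = $32,456.
End of year 1: book value $77,912.
End of year 2: book value $45,456.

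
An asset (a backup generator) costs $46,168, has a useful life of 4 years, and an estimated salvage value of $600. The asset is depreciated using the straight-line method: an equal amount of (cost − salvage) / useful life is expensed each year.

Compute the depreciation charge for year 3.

Depreciable base = $46,168 − $600 = $45,568.
Annual expense = $45,568 / 4 = $11,392.

$11,392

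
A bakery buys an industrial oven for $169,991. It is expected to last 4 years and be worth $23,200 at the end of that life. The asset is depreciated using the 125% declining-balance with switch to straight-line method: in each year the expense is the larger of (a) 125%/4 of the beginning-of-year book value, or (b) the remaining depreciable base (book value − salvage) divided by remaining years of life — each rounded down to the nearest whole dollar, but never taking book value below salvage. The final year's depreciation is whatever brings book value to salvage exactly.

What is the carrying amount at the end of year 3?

Depreciable base = $169,991 − $23,200 = $146,791.
Year 1: DB = ⌊$169,991 × 125%/4⌋ = $53,122; SL = ⌊$146,791/4⌋ = $36,697 → take DB $53,122. Book value $116,869.
Year 2: DB = ⌊$116,869 × 125%/4⌋ = $36,521; SL = ⌊$93,669/3⌋ = $31,223 → take DB $36,521. Book value $80,348.
Year 3: DB = ⌊$80,348 × 125%/4⌋ = $25,108; SL = ⌊$57,148/2⌋ = $28,574 → take SL $28,574. Book value $51,774.

$51,774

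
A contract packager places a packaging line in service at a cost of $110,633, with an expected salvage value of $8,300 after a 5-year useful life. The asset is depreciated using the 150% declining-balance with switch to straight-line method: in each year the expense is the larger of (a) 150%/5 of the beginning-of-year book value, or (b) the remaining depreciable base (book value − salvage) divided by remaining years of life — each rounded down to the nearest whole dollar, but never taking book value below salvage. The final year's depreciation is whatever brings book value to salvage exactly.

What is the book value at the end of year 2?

Depreciable base = $110,633 − $8,300 = $102,333.
Year 1: DB = ⌊$110,633 × 150%/5⌋ = $33,189; SL = ⌊$102,333/5⌋ = $20,466 → take DB $33,189. Book value $77,444.
Year 2: DB = ⌊$77,444 × 150%/5⌋ = $23,233; SL = ⌊$69,144/4⌋ = $17,286 → take DB $23,233. Book value $54,211.

$54,211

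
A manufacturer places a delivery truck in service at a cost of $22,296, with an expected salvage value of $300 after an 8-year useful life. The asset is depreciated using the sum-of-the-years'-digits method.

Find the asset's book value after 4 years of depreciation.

Depreciable base = $22,296 − $300 = $21,996.
Sum of the years' digits = 8+7+6+5+4+3+2+1 = 36.
Year 1: $21,996 × 8/36 = $4,888. Book value $17,408.
Year 2: $21,996 × 7/36 = $4,277. Book value $13,131.
Year 3: $21,996 × 6/36 = $3,666. Book value $9,465.
Year 4: $21,996 × 5/36 = $3,055. Book value $6,410.

$6,410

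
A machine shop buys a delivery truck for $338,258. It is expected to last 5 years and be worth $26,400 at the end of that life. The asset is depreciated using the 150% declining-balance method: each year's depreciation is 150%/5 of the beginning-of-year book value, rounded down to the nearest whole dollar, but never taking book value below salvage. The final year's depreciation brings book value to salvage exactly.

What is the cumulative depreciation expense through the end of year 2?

Depreciable base = $338,258 − $26,400 = $311,858.
Year 1: ⌊$338,258 × 150%/5⌋ = $101,477. Book value $236,781.
Year 2: ⌊$236,781 × 150%/5⌋ = $71,034. Book value $165,747.
Accumulated through year 2 = $338,258 − $165,747 = $172,511.

$172,511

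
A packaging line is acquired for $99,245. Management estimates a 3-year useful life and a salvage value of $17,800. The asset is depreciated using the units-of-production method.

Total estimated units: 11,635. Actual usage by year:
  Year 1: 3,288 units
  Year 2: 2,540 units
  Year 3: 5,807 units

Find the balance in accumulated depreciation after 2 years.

$40,796

Depreciable base = $99,245 − $17,800 = $81,445.
Rate = $81,445 / 11,635 units = $7 per unit.
Year 1: 3,288 × $7 = $23,016. Book value $76,229.
Year 2: 2,540 × $7 = $17,780. Book value $58,449.
Accumulated through year 2 = $99,245 − $58,449 = $40,796.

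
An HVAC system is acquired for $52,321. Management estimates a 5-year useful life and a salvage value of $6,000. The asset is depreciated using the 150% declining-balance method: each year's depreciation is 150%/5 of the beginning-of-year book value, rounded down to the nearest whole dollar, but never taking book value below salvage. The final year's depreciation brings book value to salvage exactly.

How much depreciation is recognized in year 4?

$5,384

Depreciable base = $52,321 − $6,000 = $46,321.
Year 1: ⌊$52,321 × 150%/5⌋ = $15,696. Book value $36,625.
Year 2: ⌊$36,625 × 150%/5⌋ = $10,987. Book value $25,638.
Year 3: ⌊$25,638 × 150%/5⌋ = $7,691. Book value $17,947.
Year 4: ⌊$17,947 × 150%/5⌋ = $5,384. Book value $12,563.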